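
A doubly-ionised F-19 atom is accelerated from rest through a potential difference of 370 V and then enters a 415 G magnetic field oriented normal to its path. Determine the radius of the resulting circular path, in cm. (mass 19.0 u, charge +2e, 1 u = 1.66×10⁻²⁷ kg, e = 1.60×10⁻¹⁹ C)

The kinetic energy gained is K = qV = (2×1.60×10^-19)(370) = 1.18×10^-16 J.
v = √(2K/m) = 8.66×10^4 m/s.
r = mv/(qB) = (3.15×10^-26)(8.66×10^4) / [(2×1.60×10^-19)(0.0415)] = 0.206 m.

r ≈ 20.6 cm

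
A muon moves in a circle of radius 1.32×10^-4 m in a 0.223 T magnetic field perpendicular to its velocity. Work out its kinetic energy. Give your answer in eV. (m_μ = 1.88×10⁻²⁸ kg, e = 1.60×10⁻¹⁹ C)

K ≈ 0.369 eV

v = qBr/m = (1×1.60×10^-19)(0.223)(1.32×10^-4) / (1.88×10^-28) = 2.51×10^4 m/s.
K = ½mv² = 0.5·(1.88×10^-28)·(2.51×10^4)² = 5.90×10^-20 J = 0.369 eV.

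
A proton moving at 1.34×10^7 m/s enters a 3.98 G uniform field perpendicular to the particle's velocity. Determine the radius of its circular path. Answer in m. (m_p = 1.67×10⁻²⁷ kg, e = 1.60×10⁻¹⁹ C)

r ≈ 351 m

The magnetic force provides the centripetal force: qvB = mv²/r, so r = mv/(qB).
r = (1.67×10^-27 kg)(1.34×10^7 m/s) / [(1×1.60×10^-19 C)(3.98×10^-4 T)] = 351 m.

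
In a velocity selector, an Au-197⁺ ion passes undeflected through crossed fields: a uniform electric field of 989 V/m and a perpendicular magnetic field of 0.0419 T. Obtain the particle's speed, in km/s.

v ≈ 23.6 km/s

For zero net force, qE = qvB, so v = E/B.
v = (989) / (0.0419) = 2.36×10^4 m/s.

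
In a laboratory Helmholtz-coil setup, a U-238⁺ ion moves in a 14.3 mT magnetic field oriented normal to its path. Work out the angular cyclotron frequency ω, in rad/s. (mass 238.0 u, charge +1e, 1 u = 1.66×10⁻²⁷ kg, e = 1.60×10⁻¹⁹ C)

ω = qB/m = (1×1.60×10^-19)(0.0143) / (3.95×10^-25) = 5790 rad/s.

ω ≈ 5790 rad/s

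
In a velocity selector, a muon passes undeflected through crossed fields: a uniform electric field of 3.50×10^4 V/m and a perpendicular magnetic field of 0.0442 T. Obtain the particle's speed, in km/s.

For zero net force, qE = qvB, so v = E/B.
v = (3.50×10^4) / (0.0442) = 7.92×10^5 m/s.

v ≈ 792 km/s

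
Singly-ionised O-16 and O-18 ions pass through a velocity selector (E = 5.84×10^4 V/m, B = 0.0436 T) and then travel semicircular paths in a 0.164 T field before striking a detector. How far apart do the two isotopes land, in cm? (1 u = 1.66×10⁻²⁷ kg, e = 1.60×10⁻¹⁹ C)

Δd ≈ 33.9 cm

Both emerge at v = E/B₁ = 1.34×10^6 m/s.
r = mv/(qB₂), so r₁ = 1.356 m and r₂ = 1.525 m, giving Δr = 0.169 m.
After a semicircle each ion lands a diameter 2r from the entry slit, so the separation is 2Δr = 0.339 m.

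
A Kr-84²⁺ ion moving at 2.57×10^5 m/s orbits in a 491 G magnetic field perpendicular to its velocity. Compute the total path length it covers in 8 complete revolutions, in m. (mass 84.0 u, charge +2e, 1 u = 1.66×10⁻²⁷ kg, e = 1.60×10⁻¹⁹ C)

r = mv/(qB) = 2.28 m, so one revolution covers 2πr = 14.3 m.
In 8 revolutions: L = 8·2πr = 115 m.

L ≈ 115 m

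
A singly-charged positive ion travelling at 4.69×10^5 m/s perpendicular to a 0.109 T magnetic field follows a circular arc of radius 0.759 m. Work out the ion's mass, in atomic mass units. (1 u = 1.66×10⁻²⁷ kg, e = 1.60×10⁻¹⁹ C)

qvB = mv²/r ⇒ m = qBr/v.
m = (1×1.60×10^-19)(0.109)(0.759) / (4.69×10^5) = 2.82×10^-26 kg = 17.0 u.

m ≈ 17.0 u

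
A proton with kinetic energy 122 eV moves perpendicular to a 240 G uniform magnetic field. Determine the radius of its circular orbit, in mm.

Convert the energy: K = 122 eV = 1.95×10^-17 J.
v = √(2K/m) = √(2·1.95×10^-17/1.67×10^-27) = 1.53×10^5 m/s.
r = mv/(qB) = (1.67×10^-27)(1.53×10^5) / [(1×1.60×10^-19)(0.0240)] = 0.0665 m.

r ≈ 66.5 mm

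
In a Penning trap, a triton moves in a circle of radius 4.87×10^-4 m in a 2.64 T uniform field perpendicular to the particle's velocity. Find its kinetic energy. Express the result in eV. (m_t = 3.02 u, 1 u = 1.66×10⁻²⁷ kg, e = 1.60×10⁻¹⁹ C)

v = qBr/m = (1×1.60×10^-19)(2.64)(4.87×10^-4) / (5.01×10^-27) = 4.10×10^4 m/s.
K = ½mv² = 0.5·(5.01×10^-27)·(4.10×10^4)² = 4.22×10^-18 J = 26.4 eV.

K ≈ 26.4 eV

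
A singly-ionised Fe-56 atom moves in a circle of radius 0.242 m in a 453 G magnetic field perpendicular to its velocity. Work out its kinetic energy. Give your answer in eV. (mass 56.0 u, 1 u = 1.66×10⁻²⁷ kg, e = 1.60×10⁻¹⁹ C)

v = qBr/m = (1×1.60×10^-19)(0.0453)(0.242) / (9.30×10^-26) = 1.89×10^4 m/s.
K = ½mv² = 0.5·(9.30×10^-26)·(1.89×10^4)² = 1.65×10^-17 J = 103 eV.

K ≈ 103 eV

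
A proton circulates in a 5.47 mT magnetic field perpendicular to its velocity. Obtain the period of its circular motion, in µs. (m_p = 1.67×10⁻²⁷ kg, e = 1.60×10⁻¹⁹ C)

T ≈ 12.0 µs

The cyclotron period is independent of speed: T = 2πm/(qB).
T = 2π(1.67×10^-27) / [(1×1.60×10^-19)(5.47×10^-3)] = 1.20×10^-5 s.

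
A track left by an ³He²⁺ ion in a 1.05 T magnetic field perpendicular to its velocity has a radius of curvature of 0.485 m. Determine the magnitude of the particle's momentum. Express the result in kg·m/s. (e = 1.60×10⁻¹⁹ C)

p ≈ 1.63×10^-19 kg·m/s

Since qvB = mv²/r, the momentum p = mv = qBr.
p = (2×1.60×10^-19)(1.05)(0.485) = 1.63×10^-19 kg·m/s.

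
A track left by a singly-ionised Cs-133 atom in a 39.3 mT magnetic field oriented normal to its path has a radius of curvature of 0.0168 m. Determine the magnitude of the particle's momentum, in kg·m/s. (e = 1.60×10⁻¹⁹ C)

Since qvB = mv²/r, the momentum p = mv = qBr.
p = (1×1.60×10^-19)(0.0393)(0.0168) = 1.06×10^-22 kg·m/s.

p ≈ 1.06×10^-22 kg·m/s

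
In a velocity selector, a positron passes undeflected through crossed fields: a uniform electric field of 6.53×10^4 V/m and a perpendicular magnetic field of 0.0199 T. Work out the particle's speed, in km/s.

v ≈ 3280 km/s

For zero net force, qE = qvB, so v = E/B.
v = (6.53×10^4) / (0.0199) = 3.28×10^6 m/s.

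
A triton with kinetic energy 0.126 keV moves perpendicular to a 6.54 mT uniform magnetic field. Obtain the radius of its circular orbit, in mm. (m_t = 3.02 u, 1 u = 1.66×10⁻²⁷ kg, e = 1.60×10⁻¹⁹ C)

Convert the energy: K = 0.126 keV = 2.02×10^-17 J.
v = √(2K/m) = √(2·2.02×10^-17/5.01×10^-27) = 8.97×10^4 m/s.
r = mv/(qB) = (5.01×10^-27)(8.97×10^4) / [(1×1.60×10^-19)(6.54×10^-3)] = 0.430 m.

r ≈ 430 mm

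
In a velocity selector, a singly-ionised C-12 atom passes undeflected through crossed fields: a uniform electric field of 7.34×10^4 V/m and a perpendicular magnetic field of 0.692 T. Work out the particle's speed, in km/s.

For zero net force, qE = qvB, so v = E/B.
v = (7.34×10^4) / (0.692) = 1.06×10^5 m/s.

v ≈ 106 km/s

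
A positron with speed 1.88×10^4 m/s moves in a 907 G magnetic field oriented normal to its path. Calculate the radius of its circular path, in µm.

The magnetic force provides the centripetal force: qvB = mv²/r, so r = mv/(qB).
r = (9.11×10^-31 kg)(1.88×10^4 m/s) / [(1×1.60×10^-19 C)(0.0907 T)] = 1.18×10^-6 m.

r ≈ 1.18 µm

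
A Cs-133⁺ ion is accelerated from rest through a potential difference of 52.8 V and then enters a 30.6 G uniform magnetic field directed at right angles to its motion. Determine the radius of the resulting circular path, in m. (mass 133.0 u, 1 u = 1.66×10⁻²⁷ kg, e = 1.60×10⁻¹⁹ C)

The kinetic energy gained is K = qV = (1×1.60×10^-19)(52.8) = 8.45×10^-18 J.
v = √(2K/m) = 8750 m/s.
r = mv/(qB) = (2.21×10^-25)(8750) / [(1×1.60×10^-19)(3.06×10^-3)] = 3.94 m.

r ≈ 3.94 m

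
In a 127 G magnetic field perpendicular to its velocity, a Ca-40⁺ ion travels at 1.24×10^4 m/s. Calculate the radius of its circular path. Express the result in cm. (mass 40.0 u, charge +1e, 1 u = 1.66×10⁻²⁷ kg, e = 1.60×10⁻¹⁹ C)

r ≈ 40.5 cm

The magnetic force provides the centripetal force: qvB = mv²/r, so r = mv/(qB).
r = (6.64×10^-26 kg)(1.24×10^4 m/s) / [(1×1.60×10^-19 C)(0.0127 T)] = 0.405 m.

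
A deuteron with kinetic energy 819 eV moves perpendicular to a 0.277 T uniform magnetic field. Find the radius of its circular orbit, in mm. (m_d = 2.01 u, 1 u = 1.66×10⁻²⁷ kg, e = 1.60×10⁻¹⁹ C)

r ≈ 21.1 mm

Convert the energy: K = 819 eV = 1.31×10^-16 J.
v = √(2K/m) = √(2·1.31×10^-16/3.34×10^-27) = 2.80×10^5 m/s.
r = mv/(qB) = (3.34×10^-27)(2.80×10^5) / [(1×1.60×10^-19)(0.277)] = 0.0211 m.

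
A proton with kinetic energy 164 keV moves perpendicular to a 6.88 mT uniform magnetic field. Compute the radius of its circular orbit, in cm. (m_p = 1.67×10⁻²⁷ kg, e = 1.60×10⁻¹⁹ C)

Convert the energy: K = 164 keV = 2.62×10^-14 J.
v = √(2K/m) = √(2·2.62×10^-14/1.67×10^-27) = 5.61×10^6 m/s.
r = mv/(qB) = (1.67×10^-27)(5.61×10^6) / [(1×1.60×10^-19)(6.88×10^-3)] = 8.50 m.

r ≈ 850 cm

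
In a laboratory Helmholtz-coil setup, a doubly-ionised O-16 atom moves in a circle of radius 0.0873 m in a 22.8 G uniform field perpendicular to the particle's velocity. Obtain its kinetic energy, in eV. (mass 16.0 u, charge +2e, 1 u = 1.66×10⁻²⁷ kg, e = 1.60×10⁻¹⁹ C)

K ≈ 0.477 eV

v = qBr/m = (2×1.60×10^-19)(2.28×10^-3)(0.0873) / (2.66×10^-26) = 2400 m/s.
K = ½mv² = 0.5·(2.66×10^-26)·(2400)² = 7.64×10^-20 J = 0.477 eV.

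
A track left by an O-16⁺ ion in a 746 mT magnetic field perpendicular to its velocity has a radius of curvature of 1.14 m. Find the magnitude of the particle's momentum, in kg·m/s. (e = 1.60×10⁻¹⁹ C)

Since qvB = mv²/r, the momentum p = mv = qBr.
p = (1×1.60×10^-19)(0.746)(1.14) = 1.36×10^-19 kg·m/s.

p ≈ 1.36×10^-19 kg·m/s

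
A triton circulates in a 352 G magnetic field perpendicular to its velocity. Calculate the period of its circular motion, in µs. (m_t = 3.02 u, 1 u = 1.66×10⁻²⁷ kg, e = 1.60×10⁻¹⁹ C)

T ≈ 5.59 µs

The cyclotron period is independent of speed: T = 2πm/(qB).
T = 2π(5.01×10^-27) / [(1×1.60×10^-19)(0.0352)] = 5.59×10^-6 s.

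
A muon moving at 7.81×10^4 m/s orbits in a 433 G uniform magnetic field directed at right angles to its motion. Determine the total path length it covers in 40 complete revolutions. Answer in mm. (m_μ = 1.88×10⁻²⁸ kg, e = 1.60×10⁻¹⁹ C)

r = mv/(qB) = 2.12×10^-3 m, so one revolution covers 2πr = 0.0133 m.
In 40 revolutions: L = 40·2πr = 0.533 m.

L ≈ 533 mm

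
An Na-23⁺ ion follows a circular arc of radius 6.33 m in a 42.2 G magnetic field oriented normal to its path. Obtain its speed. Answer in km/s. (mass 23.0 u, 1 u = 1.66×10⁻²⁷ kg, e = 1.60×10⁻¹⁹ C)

From qvB = mv²/r, v = qBr/m.
v = (1×1.60×10^-19)(4.22×10^-3)(6.33) / (3.82×10^-26) = 1.12×10^5 m/s.

v ≈ 112 km/s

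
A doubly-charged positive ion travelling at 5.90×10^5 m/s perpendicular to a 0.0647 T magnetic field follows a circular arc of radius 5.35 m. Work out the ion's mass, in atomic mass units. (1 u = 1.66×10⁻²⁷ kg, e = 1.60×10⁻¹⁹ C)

m ≈ 113 u

qvB = mv²/r ⇒ m = qBr/v.
m = (2×1.60×10^-19)(0.0647)(5.35) / (5.90×10^5) = 1.88×10^-25 kg = 113 u.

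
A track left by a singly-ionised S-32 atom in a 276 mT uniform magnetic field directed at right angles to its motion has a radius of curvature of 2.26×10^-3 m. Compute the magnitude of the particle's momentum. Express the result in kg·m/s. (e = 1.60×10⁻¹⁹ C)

p ≈ 9.98×10^-23 kg·m/s

Since qvB = mv²/r, the momentum p = mv = qBr.
p = (1×1.60×10^-19)(0.276)(2.26×10^-3) = 9.98×10^-23 kg·m/s.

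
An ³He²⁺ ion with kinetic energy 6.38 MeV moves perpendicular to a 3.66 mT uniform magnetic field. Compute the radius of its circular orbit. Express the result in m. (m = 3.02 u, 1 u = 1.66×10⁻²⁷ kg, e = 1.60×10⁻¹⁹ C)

Convert the energy: K = 6.38 MeV = 1.02×10^-12 J.
v = √(2K/m) = √(2·1.02×10^-12/5.01×10^-27) = 2.02×10^7 m/s.
r = mv/(qB) = (5.01×10^-27)(2.02×10^7) / [(2×1.60×10^-19)(3.66×10^-3)] = 86.4 m.

r ≈ 86.4 m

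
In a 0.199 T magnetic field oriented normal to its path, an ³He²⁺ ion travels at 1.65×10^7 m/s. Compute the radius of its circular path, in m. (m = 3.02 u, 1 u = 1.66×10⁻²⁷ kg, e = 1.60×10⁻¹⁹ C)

r ≈ 1.30 m

The magnetic force provides the centripetal force: qvB = mv²/r, so r = mv/(qB).
r = (5.01×10^-27 kg)(1.65×10^7 m/s) / [(2×1.60×10^-19 C)(0.199 T)] = 1.30 m.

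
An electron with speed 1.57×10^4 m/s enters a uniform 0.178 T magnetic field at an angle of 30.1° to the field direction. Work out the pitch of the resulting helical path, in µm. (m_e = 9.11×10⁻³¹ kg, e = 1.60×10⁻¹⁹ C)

The velocity component along B is v∥ = v cos30.1° = 1.36×10^4 m/s.
The cyclotron period T = 2πm/(qB) = 2.01×10^-10 s is set by m, q, B alone.
Pitch = v∥·T = (1.36×10^4)(2.01×10^-10) = 2.73×10^-6 m.

pitch ≈ 2.73 µm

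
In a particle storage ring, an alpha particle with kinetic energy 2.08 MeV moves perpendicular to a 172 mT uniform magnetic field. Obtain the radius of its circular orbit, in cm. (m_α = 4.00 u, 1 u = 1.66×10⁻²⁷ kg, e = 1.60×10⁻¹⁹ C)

Convert the energy: K = 2.08 MeV = 3.33×10^-13 J.
v = √(2K/m) = √(2·3.33×10^-13/6.64×10^-27) = 1.00×10^7 m/s.
r = mv/(qB) = (6.64×10^-27)(1.00×10^7) / [(2×1.60×10^-19)(0.172)] = 1.21 m.

r ≈ 121 cm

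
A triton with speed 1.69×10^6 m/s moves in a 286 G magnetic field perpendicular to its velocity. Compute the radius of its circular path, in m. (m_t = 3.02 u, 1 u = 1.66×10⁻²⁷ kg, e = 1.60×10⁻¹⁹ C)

r ≈ 1.85 m

The magnetic force provides the centripetal force: qvB = mv²/r, so r = mv/(qB).
r = (5.01×10^-27 kg)(1.69×10^6 m/s) / [(1×1.60×10^-19 C)(0.0286 T)] = 1.85 m.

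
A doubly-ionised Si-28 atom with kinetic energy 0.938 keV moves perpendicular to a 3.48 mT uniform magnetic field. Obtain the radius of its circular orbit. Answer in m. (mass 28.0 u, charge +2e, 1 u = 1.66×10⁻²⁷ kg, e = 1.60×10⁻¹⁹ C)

Convert the energy: K = 0.938 keV = 1.50×10^-16 J.
v = √(2K/m) = √(2·1.50×10^-16/4.65×10^-26) = 8.04×10^4 m/s.
r = mv/(qB) = (4.65×10^-26)(8.04×10^4) / [(2×1.60×10^-19)(3.48×10^-3)] = 3.35 m.

r ≈ 3.35 m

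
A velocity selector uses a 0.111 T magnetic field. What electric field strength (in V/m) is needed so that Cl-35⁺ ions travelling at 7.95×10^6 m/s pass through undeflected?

qE = qvB ⇒ E = vB = (7.95×10^6)(0.111) = 8.82×10^5 V/m.

E ≈ 8.82×10^5 V/m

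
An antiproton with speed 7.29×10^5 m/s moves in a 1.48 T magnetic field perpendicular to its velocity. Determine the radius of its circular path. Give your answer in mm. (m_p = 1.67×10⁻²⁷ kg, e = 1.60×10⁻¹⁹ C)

r ≈ 5.14 mm

The magnetic force provides the centripetal force: qvB = mv²/r, so r = mv/(qB).
r = (1.67×10^-27 kg)(7.29×10^5 m/s) / [(1×1.60×10^-19 C)(1.48 T)] = 5.14×10^-3 m.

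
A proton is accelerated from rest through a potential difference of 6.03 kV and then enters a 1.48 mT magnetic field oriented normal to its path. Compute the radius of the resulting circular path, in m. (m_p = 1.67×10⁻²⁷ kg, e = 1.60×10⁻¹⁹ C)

r ≈ 7.58 m

The kinetic energy gained is K = qV = (1×1.60×10^-19)(6030) = 9.65×10^-16 J.
v = √(2K/m) = 1.07×10^6 m/s.
r = mv/(qB) = (1.67×10^-27)(1.07×10^6) / [(1×1.60×10^-19)(1.48×10^-3)] = 7.58 m.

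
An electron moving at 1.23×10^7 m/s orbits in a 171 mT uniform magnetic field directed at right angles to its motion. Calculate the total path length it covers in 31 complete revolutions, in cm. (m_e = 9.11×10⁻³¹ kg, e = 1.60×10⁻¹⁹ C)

r = mv/(qB) = 4.10×10^-4 m, so one revolution covers 2πr = 2.57×10^-3 m.
In 31 revolutions: L = 31·2πr = 0.0798 m.

L ≈ 7.98 cm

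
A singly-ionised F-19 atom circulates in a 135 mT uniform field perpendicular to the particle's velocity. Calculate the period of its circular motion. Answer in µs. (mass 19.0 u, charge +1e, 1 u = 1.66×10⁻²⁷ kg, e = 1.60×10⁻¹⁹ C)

The cyclotron period is independent of speed: T = 2πm/(qB).
T = 2π(3.15×10^-26) / [(1×1.60×10^-19)(0.135)] = 9.17×10^-6 s.

T ≈ 9.17 µs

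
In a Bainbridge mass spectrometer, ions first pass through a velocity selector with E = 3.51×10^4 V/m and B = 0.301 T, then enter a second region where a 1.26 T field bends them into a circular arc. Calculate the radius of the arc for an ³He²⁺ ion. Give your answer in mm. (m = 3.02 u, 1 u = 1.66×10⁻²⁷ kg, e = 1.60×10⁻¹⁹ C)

The selector passes v = E/B = 3.51×10^4/0.301 = 1.17×10^5 m/s.
In the deflection region, r = mv/(qB₂) = (5.01×10^-27)(1.17×10^5) / [(2×1.60×10^-19)(1.26)] = 1.45×10^-3 m.

r ≈ 1.45 mm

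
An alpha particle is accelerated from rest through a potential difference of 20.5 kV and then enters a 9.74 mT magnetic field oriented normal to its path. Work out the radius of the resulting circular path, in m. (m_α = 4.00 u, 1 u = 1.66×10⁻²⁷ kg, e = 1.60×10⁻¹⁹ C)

r ≈ 2.99 m

The kinetic energy gained is K = qV = (2×1.60×10^-19)(2.05×10^4) = 6.56×10^-15 J.
v = √(2K/m) = 1.41×10^6 m/s.
r = mv/(qB) = (6.64×10^-27)(1.41×10^6) / [(2×1.60×10^-19)(9.74×10^-3)] = 2.99 m.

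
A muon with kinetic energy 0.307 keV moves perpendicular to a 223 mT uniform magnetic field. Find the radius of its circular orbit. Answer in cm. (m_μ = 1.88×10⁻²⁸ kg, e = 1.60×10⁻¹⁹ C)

Convert the energy: K = 0.307 keV = 4.91×10^-17 J.
v = √(2K/m) = √(2·4.91×10^-17/1.88×10^-28) = 7.23×10^5 m/s.
r = mv/(qB) = (1.88×10^-28)(7.23×10^5) / [(1×1.60×10^-19)(0.223)] = 3.81×10^-3 m.

r ≈ 0.381 cm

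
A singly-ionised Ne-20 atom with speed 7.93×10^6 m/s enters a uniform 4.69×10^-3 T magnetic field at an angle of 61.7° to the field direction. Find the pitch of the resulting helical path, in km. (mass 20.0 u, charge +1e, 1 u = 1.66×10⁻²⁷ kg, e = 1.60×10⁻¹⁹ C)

The velocity component along B is v∥ = v cos61.7° = 3.76×10^6 m/s.
The cyclotron period T = 2πm/(qB) = 2.78×10^-4 s is set by m, q, B alone.
Pitch = v∥·T = (3.76×10^6)(2.78×10^-4) = 1050 m.

pitch ≈ 1.05 km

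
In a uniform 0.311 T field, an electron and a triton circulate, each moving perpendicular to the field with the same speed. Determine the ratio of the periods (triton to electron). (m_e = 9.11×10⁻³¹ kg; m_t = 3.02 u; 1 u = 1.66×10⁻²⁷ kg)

ratio ≈ 5500

T = 2πm/(qB) is independent of speed, so T₂/T₁ = (m₂/q₂)/(m₁/q₁).
T_{triton}/T_{electron} = (5.01×10^-27/1e) / (9.11×10^-31/1e) = 5500.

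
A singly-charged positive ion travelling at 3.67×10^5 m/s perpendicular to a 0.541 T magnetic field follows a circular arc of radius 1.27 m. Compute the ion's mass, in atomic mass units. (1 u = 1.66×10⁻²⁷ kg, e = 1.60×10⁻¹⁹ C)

qvB = mv²/r ⇒ m = qBr/v.
m = (1×1.60×10^-19)(0.541)(1.27) / (3.67×10^5) = 3.00×10^-25 kg = 180 u.

m ≈ 180 u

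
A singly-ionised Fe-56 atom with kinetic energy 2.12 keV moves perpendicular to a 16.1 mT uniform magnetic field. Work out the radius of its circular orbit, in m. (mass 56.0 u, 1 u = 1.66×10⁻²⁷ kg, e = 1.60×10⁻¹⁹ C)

Convert the energy: K = 2.12 keV = 3.39×10^-16 J.
v = √(2K/m) = √(2·3.39×10^-16/9.30×10^-26) = 8.54×10^4 m/s.
r = mv/(qB) = (9.30×10^-26)(8.54×10^4) / [(1×1.60×10^-19)(0.0161)] = 3.08 m.

r ≈ 3.08 m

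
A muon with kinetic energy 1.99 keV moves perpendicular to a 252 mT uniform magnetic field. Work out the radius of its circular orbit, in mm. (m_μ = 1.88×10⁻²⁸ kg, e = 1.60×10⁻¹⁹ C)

Convert the energy: K = 1.99 keV = 3.18×10^-16 J.
v = √(2K/m) = √(2·3.18×10^-16/1.88×10^-28) = 1.84×10^6 m/s.
r = mv/(qB) = (1.88×10^-28)(1.84×10^6) / [(1×1.60×10^-19)(0.252)] = 8.58×10^-3 m.

r ≈ 8.58 mm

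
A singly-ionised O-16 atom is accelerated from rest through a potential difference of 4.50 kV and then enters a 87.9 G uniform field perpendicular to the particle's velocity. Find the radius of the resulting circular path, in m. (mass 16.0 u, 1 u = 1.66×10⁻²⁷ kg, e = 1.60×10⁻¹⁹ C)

r ≈ 4.40 m

The kinetic energy gained is K = qV = (1×1.60×10^-19)(4500) = 7.20×10^-16 J.
v = √(2K/m) = 2.33×10^5 m/s.
r = mv/(qB) = (2.66×10^-26)(2.33×10^5) / [(1×1.60×10^-19)(8.79×10^-3)] = 4.40 m.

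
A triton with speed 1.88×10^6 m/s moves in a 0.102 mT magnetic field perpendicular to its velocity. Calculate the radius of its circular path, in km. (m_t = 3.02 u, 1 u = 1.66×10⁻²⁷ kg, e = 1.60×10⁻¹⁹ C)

r ≈ 0.578 km

The magnetic force provides the centripetal force: qvB = mv²/r, so r = mv/(qB).
r = (5.01×10^-27 kg)(1.88×10^6 m/s) / [(1×1.60×10^-19 C)(1.02×10^-4 T)] = 578 m.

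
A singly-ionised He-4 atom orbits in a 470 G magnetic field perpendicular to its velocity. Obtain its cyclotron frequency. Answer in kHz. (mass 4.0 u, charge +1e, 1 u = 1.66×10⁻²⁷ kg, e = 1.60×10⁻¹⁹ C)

f = qB/(2πm) = (1×1.60×10^-19)(0.0470) / [2π(6.64×10^-27)] = 1.80×10^5 Hz.

f ≈ 180 kHz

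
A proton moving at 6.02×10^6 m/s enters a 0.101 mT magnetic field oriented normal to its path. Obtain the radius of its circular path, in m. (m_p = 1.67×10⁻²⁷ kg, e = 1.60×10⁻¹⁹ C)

r ≈ 622 m

The magnetic force provides the centripetal force: qvB = mv²/r, so r = mv/(qB).
r = (1.67×10^-27 kg)(6.02×10^6 m/s) / [(1×1.60×10^-19 C)(1.01×10^-4 T)] = 622 m.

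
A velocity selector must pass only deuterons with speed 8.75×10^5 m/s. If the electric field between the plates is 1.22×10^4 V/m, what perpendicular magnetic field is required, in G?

qE = qvB ⇒ B = E/v = (1.22×10^4) / (8.75×10^5) = 0.0139 T.

B ≈ 139 G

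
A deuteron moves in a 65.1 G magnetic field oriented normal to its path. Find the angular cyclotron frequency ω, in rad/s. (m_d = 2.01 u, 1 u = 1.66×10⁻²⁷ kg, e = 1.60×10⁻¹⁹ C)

ω = qB/m = (1×1.60×10^-19)(6.51×10^-3) / (3.34×10^-27) = 3.12×10^5 rad/s.

ω ≈ 3.12×10^5 rad/s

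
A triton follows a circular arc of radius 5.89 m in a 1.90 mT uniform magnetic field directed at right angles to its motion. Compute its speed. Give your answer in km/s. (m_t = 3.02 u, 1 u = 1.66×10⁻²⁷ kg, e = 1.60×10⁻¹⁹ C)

v ≈ 357 km/s

From qvB = mv²/r, v = qBr/m.
v = (1×1.60×10^-19)(1.90×10^-3)(5.89) / (5.01×10^-27) = 3.57×10^5 m/s.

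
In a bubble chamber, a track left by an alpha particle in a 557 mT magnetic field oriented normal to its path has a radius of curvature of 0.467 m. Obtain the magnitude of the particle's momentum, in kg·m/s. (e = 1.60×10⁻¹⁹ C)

p ≈ 8.32×10^-20 kg·m/s

Since qvB = mv²/r, the momentum p = mv = qBr.
p = (2×1.60×10^-19)(0.557)(0.467) = 8.32×10^-20 kg·m/s.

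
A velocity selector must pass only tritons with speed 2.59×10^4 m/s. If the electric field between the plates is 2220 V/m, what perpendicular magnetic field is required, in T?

qE = qvB ⇒ B = E/v = (2220) / (2.59×10^4) = 0.0857 T.

B ≈ 0.0857 T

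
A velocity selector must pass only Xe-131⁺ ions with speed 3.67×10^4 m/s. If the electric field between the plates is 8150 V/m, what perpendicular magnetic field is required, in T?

qE = qvB ⇒ B = E/v = (8150) / (3.67×10^4) = 0.222 T.

B ≈ 0.222 T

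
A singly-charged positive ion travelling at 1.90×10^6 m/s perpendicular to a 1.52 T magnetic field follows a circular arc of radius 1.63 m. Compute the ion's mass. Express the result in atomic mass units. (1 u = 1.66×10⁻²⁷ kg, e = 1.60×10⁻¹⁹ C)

qvB = mv²/r ⇒ m = qBr/v.
m = (1×1.60×10^-19)(1.52)(1.63) / (1.90×10^6) = 2.09×10^-25 kg = 126 u.

m ≈ 126 u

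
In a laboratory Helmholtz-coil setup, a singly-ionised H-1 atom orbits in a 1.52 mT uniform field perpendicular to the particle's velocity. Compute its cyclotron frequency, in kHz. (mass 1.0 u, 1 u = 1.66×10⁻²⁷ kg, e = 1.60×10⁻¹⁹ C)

f ≈ 23.3 kHz

f = qB/(2πm) = (1×1.60×10^-19)(1.52×10^-3) / [2π(1.66×10^-27)] = 2.33×10^4 Hz.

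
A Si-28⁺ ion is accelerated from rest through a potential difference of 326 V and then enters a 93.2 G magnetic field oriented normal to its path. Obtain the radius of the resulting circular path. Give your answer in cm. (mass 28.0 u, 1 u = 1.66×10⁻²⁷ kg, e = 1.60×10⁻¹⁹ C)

r ≈ 148 cm

The kinetic energy gained is K = qV = (1×1.60×10^-19)(326) = 5.22×10^-17 J.
v = √(2K/m) = 4.74×10^4 m/s.
r = mv/(qB) = (4.65×10^-26)(4.74×10^4) / [(1×1.60×10^-19)(9.32×10^-3)] = 1.48 m.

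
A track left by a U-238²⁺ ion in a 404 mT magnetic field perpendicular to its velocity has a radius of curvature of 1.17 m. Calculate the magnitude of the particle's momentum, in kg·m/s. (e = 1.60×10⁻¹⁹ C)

Since qvB = mv²/r, the momentum p = mv = qBr.
p = (2×1.60×10^-19)(0.404)(1.17) = 1.51×10^-19 kg·m/s.

p ≈ 1.51×10^-19 kg·m/s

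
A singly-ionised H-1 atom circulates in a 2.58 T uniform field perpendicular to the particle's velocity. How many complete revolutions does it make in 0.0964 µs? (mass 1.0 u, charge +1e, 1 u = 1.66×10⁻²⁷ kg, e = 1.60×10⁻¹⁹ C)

T = 2πm/(qB) = 2π(1.66×10^-27) / [(1×1.60×10^-19)(2.58)] = 2.5267×10^-8 s.
N = t/T = 9.64×10^-8 / 2.5267×10^-8 ≈ 3.82, so 3 complete revolutions.

N = 3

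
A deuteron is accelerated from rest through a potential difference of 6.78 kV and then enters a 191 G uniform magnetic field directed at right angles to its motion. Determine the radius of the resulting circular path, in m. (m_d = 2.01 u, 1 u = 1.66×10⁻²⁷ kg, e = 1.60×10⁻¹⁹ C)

r ≈ 0.880 m

The kinetic energy gained is K = qV = (1×1.60×10^-19)(6780) = 1.08×10^-15 J.
v = √(2K/m) = 8.06×10^5 m/s.
r = mv/(qB) = (3.34×10^-27)(8.06×10^5) / [(1×1.60×10^-19)(0.0191)] = 0.880 m.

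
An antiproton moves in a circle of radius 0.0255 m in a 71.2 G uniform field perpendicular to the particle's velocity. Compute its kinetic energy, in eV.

v = qBr/m = (1×1.60×10^-19)(7.12×10^-3)(0.0255) / (1.67×10^-27) = 1.74×10^4 m/s.
K = ½mv² = 0.5·(1.67×10^-27)·(1.74×10^4)² = 2.53×10^-19 J = 1.58 eV.

K ≈ 1.58 eV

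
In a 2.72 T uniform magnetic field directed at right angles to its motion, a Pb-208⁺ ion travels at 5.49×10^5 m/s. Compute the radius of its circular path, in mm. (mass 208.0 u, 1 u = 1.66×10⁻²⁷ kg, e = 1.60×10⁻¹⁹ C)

r ≈ 436 mm

The magnetic force provides the centripetal force: qvB = mv²/r, so r = mv/(qB).
r = (3.45×10^-25 kg)(5.49×10^5 m/s) / [(1×1.60×10^-19 C)(2.72 T)] = 0.436 m.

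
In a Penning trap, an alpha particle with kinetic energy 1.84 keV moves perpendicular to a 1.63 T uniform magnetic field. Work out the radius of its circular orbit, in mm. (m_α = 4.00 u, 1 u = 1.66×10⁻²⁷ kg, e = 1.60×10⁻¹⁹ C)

r ≈ 3.79 mm

Convert the energy: K = 1.84 keV = 2.94×10^-16 J.
v = √(2K/m) = √(2·2.94×10^-16/6.64×10^-27) = 2.98×10^5 m/s.
r = mv/(qB) = (6.64×10^-27)(2.98×10^5) / [(2×1.60×10^-19)(1.63)] = 3.79×10^-3 m.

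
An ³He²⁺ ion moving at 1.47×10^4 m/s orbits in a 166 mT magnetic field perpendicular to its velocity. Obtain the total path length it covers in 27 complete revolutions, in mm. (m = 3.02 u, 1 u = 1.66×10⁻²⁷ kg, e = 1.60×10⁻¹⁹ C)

r = mv/(qB) = 1.39×10^-3 m, so one revolution covers 2πr = 8.72×10^-3 m.
In 27 revolutions: L = 27·2πr = 0.235 m.

L ≈ 235 mm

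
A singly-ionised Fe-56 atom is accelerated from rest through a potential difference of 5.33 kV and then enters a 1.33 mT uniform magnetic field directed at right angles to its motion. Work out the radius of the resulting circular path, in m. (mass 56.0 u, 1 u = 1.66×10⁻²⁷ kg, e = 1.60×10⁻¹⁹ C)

r ≈ 59.2 m

The kinetic energy gained is K = qV = (1×1.60×10^-19)(5330) = 8.53×10^-16 J.
v = √(2K/m) = 1.35×10^5 m/s.
r = mv/(qB) = (9.30×10^-26)(1.35×10^5) / [(1×1.60×10^-19)(1.33×10^-3)] = 59.2 m.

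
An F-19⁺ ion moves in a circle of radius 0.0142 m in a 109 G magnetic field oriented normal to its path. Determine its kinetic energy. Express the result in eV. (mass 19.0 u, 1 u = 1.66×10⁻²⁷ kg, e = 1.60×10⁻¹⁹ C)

v = qBr/m = (1×1.60×10^-19)(0.0109)(0.0142) / (3.15×10^-26) = 785 m/s.
K = ½mv² = 0.5·(3.15×10^-26)·(785)² = 9.72×10^-21 J = 0.0608 eV.

K ≈ 0.0608 eV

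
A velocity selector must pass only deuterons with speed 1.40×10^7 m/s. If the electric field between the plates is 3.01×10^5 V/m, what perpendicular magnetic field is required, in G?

B ≈ 215 G

qE = qvB ⇒ B = E/v = (3.01×10^5) / (1.40×10^7) = 0.0215 T.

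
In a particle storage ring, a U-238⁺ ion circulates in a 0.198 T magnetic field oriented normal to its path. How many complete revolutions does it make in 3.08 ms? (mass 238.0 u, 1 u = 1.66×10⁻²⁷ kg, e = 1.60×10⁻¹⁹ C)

T = 2πm/(qB) = 2π(3.9508×10^-25) / [(1×1.60×10^-19)(0.198)] = 7.8357×10^-5 s.
N = t/T = 3.08×10^-3 / 7.8357×10^-5 ≈ 39.31, so 39 complete revolutions.

N = 39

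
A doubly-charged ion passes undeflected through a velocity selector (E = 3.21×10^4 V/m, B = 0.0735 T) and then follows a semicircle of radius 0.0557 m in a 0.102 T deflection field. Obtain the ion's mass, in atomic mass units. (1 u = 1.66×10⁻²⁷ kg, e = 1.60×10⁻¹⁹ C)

m ≈ 2.51 u

v = E/B₁ = 4.37×10^5 m/s.
From r = mv/(qB₂), m = qB₂r/v = (2×1.60×10^-19)(0.102)(0.0557) / (4.37×10^5) = 4.16×10^-27 kg.
In atomic mass units: m = 4.16×10^-27 / 1.66×10^-27 = 2.51 u.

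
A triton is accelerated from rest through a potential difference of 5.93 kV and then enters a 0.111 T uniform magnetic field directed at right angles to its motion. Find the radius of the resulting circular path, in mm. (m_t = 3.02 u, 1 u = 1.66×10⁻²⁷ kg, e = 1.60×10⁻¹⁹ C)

The kinetic energy gained is K = qV = (1×1.60×10^-19)(5930) = 9.49×10^-16 J.
v = √(2K/m) = 6.15×10^5 m/s.
r = mv/(qB) = (5.01×10^-27)(6.15×10^5) / [(1×1.60×10^-19)(0.111)] = 0.174 m.

r ≈ 174 mm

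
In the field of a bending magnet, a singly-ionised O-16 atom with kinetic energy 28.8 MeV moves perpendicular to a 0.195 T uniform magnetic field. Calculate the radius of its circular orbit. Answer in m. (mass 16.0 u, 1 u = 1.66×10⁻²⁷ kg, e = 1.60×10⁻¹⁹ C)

Convert the energy: K = 28.8 MeV = 4.61×10^-12 J.
v = √(2K/m) = √(2·4.61×10^-12/2.66×10^-26) = 1.86×10^7 m/s.
r = mv/(qB) = (2.66×10^-26)(1.86×10^7) / [(1×1.60×10^-19)(0.195)] = 15.9 m.

r ≈ 15.9 m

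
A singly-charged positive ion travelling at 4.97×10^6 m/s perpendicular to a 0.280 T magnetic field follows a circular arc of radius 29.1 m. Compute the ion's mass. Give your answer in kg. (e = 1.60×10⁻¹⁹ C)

qvB = mv²/r ⇒ m = qBr/v.
m = (1×1.60×10^-19)(0.280)(29.1) / (4.97×10^6) = 2.62×10^-25 kg.

m ≈ 2.62×10^-25 kg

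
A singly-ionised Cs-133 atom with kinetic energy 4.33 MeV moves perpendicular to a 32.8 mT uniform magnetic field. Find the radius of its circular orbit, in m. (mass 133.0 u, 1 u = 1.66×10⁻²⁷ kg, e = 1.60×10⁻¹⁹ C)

r ≈ 105 m

Convert the energy: K = 4.33 MeV = 6.93×10^-13 J.
v = √(2K/m) = √(2·6.93×10^-13/2.21×10^-25) = 2.51×10^6 m/s.
r = mv/(qB) = (2.21×10^-25)(2.51×10^6) / [(1×1.60×10^-19)(0.0328)] = 105 m.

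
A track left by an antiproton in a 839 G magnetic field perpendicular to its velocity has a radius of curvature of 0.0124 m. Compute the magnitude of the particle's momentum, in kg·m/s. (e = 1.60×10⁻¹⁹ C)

p ≈ 1.66×10^-22 kg·m/s

Since qvB = mv²/r, the momentum p = mv = qBr.
p = (1×1.60×10^-19)(0.0839)(0.0124) = 1.66×10^-22 kg·m/s.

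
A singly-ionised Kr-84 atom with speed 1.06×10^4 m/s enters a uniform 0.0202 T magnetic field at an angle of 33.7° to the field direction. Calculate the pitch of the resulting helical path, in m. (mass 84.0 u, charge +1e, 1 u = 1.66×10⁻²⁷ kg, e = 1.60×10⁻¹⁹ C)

The velocity component along B is v∥ = v cos33.7° = 8820 m/s.
The cyclotron period T = 2πm/(qB) = 2.71×10^-4 s is set by m, q, B alone.
Pitch = v∥·T = (8820)(2.71×10^-4) = 2.39 m.

pitch ≈ 2.39 m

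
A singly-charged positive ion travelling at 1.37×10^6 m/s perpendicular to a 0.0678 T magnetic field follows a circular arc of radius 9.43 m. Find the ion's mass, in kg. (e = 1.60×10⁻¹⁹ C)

m ≈ 7.47×10^-26 kg

qvB = mv²/r ⇒ m = qBr/v.
m = (1×1.60×10^-19)(0.0678)(9.43) / (1.37×10^6) = 7.47×10^-26 kg.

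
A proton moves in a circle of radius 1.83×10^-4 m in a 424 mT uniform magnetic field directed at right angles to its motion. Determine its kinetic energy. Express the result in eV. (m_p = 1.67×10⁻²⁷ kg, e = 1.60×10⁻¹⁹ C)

v = qBr/m = (1×1.60×10^-19)(0.424)(1.83×10^-4) / (1.67×10^-27) = 7430 m/s.
K = ½mv² = 0.5·(1.67×10^-27)·(7430)² = 4.61×10^-20 J = 0.288 eV.

K ≈ 0.288 eV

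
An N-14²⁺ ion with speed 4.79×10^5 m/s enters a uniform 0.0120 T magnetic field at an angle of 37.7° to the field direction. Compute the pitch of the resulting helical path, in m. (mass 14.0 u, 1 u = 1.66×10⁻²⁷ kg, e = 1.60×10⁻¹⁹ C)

pitch ≈ 14.4 m

The velocity component along B is v∥ = v cos37.7° = 3.79×10^5 m/s.
The cyclotron period T = 2πm/(qB) = 3.80×10^-5 s is set by m, q, B alone.
Pitch = v∥·T = (3.79×10^5)(3.80×10^-5) = 14.4 m.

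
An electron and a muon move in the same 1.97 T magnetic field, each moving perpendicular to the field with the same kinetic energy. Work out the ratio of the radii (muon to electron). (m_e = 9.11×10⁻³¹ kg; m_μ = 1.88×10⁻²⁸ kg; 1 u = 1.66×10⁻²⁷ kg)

r = √(2mK)/(qB) ⇒ at equal K, r ∝ √m/q.
r_{muon}/r_{electron} = 14.4.

ratio ≈ 14.4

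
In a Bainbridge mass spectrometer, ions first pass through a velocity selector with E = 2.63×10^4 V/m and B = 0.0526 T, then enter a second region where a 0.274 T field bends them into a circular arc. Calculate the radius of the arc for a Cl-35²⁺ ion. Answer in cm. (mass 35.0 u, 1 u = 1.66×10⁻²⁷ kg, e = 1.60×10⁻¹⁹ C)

The selector passes v = E/B = 2.63×10^4/0.0526 = 5.00×10^5 m/s.
In the deflection region, r = mv/(qB₂) = (5.81×10^-26)(5.00×10^5) / [(2×1.60×10^-19)(0.274)] = 0.331 m.

r ≈ 33.1 cm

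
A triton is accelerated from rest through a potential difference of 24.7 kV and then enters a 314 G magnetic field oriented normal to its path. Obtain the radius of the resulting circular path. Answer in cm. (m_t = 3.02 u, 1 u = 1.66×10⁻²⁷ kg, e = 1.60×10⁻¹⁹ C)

r ≈ 125 cm

The kinetic energy gained is K = qV = (1×1.60×10^-19)(2.47×10^4) = 3.95×10^-15 J.
v = √(2K/m) = 1.26×10^6 m/s.
r = mv/(qB) = (5.01×10^-27)(1.26×10^6) / [(1×1.60×10^-19)(0.0314)] = 1.25 m.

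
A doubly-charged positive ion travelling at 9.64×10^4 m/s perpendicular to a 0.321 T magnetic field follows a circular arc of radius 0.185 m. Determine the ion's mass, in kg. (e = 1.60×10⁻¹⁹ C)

m ≈ 1.97×10^-25 kg

qvB = mv²/r ⇒ m = qBr/v.
m = (2×1.60×10^-19)(0.321)(0.185) / (9.64×10^4) = 1.97×10^-25 kg.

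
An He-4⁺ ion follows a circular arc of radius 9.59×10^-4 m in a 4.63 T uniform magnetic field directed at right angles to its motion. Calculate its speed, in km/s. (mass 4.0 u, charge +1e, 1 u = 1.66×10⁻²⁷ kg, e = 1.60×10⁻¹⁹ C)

v ≈ 107 km/s

From qvB = mv²/r, v = qBr/m.
v = (1×1.60×10^-19)(4.63)(9.59×10^-4) / (6.64×10^-27) = 1.07×10^5 m/s.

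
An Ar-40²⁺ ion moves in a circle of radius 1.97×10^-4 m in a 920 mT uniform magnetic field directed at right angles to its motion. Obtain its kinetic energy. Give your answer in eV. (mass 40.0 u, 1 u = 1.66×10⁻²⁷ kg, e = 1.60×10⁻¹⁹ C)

K ≈ 0.158 eV

v = qBr/m = (2×1.60×10^-19)(0.920)(1.97×10^-4) / (6.64×10^-26) = 873 m/s.
K = ½mv² = 0.5·(6.64×10^-26)·(873)² = 2.53×10^-20 J = 0.158 eV.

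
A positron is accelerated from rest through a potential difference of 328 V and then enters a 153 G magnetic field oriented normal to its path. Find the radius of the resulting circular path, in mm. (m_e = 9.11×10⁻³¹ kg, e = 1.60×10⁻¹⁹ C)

The kinetic energy gained is K = qV = (1×1.60×10^-19)(328) = 5.25×10^-17 J.
v = √(2K/m) = 1.07×10^7 m/s.
r = mv/(qB) = (9.11×10^-31)(1.07×10^7) / [(1×1.60×10^-19)(0.0153)] = 3.99×10^-3 m.

r ≈ 3.99 mm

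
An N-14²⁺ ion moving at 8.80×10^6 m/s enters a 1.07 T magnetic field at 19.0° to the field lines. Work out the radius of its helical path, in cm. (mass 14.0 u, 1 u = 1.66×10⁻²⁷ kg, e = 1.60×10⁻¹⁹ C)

Only the perpendicular component v⊥ = v sin19.0° = 2.86×10^6 m/s is bent by the field.
r = m v⊥ /(qB) = (2.32×10^-26)(2.86×10^6) / [(2×1.60×10^-19)(1.07)] = 0.194 m.

r ≈ 19.4 cm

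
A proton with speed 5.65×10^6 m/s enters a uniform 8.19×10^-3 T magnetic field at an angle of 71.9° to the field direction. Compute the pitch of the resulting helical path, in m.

pitch ≈ 14.1 m

The velocity component along B is v∥ = v cos71.9° = 1.76×10^6 m/s.
The cyclotron period T = 2πm/(qB) = 8.01×10^-6 s is set by m, q, B alone.
Pitch = v∥·T = (1.76×10^6)(8.01×10^-6) = 14.1 m.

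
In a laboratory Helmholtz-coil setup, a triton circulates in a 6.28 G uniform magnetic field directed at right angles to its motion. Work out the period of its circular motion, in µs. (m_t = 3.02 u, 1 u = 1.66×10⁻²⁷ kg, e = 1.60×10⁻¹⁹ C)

The cyclotron period is independent of speed: T = 2πm/(qB).
T = 2π(5.01×10^-27) / [(1×1.60×10^-19)(6.28×10^-4)] = 3.13×10^-4 s.

T ≈ 313 µs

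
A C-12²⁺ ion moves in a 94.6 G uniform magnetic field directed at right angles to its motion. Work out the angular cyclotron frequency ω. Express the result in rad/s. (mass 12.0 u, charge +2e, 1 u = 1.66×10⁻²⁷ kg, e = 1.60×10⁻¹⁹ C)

ω = qB/m = (2×1.60×10^-19)(9.46×10^-3) / (1.99×10^-26) = 1.52×10^5 rad/s.

ω ≈ 1.52×10^5 rad/s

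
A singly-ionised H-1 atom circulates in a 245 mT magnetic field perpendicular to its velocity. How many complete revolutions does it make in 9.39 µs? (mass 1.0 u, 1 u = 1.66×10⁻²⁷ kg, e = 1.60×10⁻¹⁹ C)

T = 2πm/(qB) = 2π(1.66×10^-27) / [(1×1.60×10^-19)(0.245)] = 2.6607×10^-7 s.
N = t/T = 9.39×10^-6 / 2.6607×10^-7 ≈ 35.29, so 35 complete revolutions.

N = 35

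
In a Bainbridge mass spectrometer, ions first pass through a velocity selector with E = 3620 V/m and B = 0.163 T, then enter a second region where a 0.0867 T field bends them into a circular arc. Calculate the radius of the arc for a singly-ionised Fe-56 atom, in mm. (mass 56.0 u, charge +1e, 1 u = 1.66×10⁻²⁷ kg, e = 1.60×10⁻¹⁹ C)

The selector passes v = E/B = 3620/0.163 = 2.22×10^4 m/s.
In the deflection region, r = mv/(qB₂) = (9.30×10^-26)(2.22×10^4) / [(1×1.60×10^-19)(0.0867)] = 0.149 m.

r ≈ 149 mm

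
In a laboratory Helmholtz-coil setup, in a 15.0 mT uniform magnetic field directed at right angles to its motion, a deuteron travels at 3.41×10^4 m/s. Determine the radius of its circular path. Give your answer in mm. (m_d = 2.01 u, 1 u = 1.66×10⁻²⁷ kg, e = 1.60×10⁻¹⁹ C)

The magnetic force provides the centripetal force: qvB = mv²/r, so r = mv/(qB).
r = (3.34×10^-27 kg)(3.41×10^4 m/s) / [(1×1.60×10^-19 C)(0.0150 T)] = 0.0474 m.

r ≈ 47.4 mm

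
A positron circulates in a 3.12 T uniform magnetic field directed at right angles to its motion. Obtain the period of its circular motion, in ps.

T ≈ 11.5 ps

The cyclotron period is independent of speed: T = 2πm/(qB).
T = 2π(9.11×10^-31) / [(1×1.60×10^-19)(3.12)] = 1.15×10^-11 s.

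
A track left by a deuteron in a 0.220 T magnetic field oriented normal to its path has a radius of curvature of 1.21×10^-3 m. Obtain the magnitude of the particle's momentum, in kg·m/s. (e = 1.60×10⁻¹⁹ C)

Since qvB = mv²/r, the momentum p = mv = qBr.
p = (1×1.60×10^-19)(0.220)(1.21×10^-3) = 4.26×10^-23 kg·m/s.

p ≈ 4.26×10^-23 kg·m/s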